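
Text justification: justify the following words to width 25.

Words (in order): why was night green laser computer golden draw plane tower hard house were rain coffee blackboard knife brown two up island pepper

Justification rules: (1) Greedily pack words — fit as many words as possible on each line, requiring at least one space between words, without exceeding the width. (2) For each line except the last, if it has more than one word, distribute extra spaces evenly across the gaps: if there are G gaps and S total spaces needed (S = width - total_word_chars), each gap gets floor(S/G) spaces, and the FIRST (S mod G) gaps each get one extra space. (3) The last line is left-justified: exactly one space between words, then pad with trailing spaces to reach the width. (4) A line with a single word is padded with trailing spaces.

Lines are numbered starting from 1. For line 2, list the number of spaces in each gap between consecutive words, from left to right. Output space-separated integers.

Line 1: ['why', 'was', 'night', 'green', 'laser'] (min_width=25, slack=0)
Line 2: ['computer', 'golden', 'draw'] (min_width=20, slack=5)
Line 3: ['plane', 'tower', 'hard', 'house'] (min_width=22, slack=3)
Line 4: ['were', 'rain', 'coffee'] (min_width=16, slack=9)
Line 5: ['blackboard', 'knife', 'brown'] (min_width=22, slack=3)
Line 6: ['two', 'up', 'island', 'pepper'] (min_width=20, slack=5)

Answer: 4 3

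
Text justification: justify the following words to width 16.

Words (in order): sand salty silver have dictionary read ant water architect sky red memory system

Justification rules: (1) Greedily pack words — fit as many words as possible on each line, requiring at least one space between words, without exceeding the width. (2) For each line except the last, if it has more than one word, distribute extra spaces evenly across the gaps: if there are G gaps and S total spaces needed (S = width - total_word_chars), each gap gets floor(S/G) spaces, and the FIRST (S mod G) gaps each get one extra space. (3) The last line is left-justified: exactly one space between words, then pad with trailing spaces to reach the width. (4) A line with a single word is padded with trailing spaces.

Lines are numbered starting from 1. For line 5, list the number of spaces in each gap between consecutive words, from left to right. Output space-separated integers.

Line 1: ['sand', 'salty'] (min_width=10, slack=6)
Line 2: ['silver', 'have'] (min_width=11, slack=5)
Line 3: ['dictionary', 'read'] (min_width=15, slack=1)
Line 4: ['ant', 'water'] (min_width=9, slack=7)
Line 5: ['architect', 'sky'] (min_width=13, slack=3)
Line 6: ['red', 'memory'] (min_width=10, slack=6)
Line 7: ['system'] (min_width=6, slack=10)

Answer: 4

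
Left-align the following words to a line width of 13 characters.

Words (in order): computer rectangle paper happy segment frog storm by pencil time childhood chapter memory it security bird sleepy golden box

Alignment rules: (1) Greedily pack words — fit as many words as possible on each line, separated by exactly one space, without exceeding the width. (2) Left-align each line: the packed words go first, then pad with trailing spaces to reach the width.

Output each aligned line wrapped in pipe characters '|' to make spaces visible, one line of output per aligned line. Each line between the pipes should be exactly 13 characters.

Answer: |computer     |
|rectangle    |
|paper happy  |
|segment frog |
|storm by     |
|pencil time  |
|childhood    |
|chapter      |
|memory it    |
|security bird|
|sleepy golden|
|box          |

Derivation:
Line 1: ['computer'] (min_width=8, slack=5)
Line 2: ['rectangle'] (min_width=9, slack=4)
Line 3: ['paper', 'happy'] (min_width=11, slack=2)
Line 4: ['segment', 'frog'] (min_width=12, slack=1)
Line 5: ['storm', 'by'] (min_width=8, slack=5)
Line 6: ['pencil', 'time'] (min_width=11, slack=2)
Line 7: ['childhood'] (min_width=9, slack=4)
Line 8: ['chapter'] (min_width=7, slack=6)
Line 9: ['memory', 'it'] (min_width=9, slack=4)
Line 10: ['security', 'bird'] (min_width=13, slack=0)
Line 11: ['sleepy', 'golden'] (min_width=13, slack=0)
Line 12: ['box'] (min_width=3, slack=10)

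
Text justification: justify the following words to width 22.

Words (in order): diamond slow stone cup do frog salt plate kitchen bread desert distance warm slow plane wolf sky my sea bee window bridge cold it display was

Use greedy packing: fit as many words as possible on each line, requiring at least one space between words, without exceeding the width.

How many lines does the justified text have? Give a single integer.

Line 1: ['diamond', 'slow', 'stone', 'cup'] (min_width=22, slack=0)
Line 2: ['do', 'frog', 'salt', 'plate'] (min_width=18, slack=4)
Line 3: ['kitchen', 'bread', 'desert'] (min_width=20, slack=2)
Line 4: ['distance', 'warm', 'slow'] (min_width=18, slack=4)
Line 5: ['plane', 'wolf', 'sky', 'my', 'sea'] (min_width=21, slack=1)
Line 6: ['bee', 'window', 'bridge', 'cold'] (min_width=22, slack=0)
Line 7: ['it', 'display', 'was'] (min_width=14, slack=8)
Total lines: 7

Answer: 7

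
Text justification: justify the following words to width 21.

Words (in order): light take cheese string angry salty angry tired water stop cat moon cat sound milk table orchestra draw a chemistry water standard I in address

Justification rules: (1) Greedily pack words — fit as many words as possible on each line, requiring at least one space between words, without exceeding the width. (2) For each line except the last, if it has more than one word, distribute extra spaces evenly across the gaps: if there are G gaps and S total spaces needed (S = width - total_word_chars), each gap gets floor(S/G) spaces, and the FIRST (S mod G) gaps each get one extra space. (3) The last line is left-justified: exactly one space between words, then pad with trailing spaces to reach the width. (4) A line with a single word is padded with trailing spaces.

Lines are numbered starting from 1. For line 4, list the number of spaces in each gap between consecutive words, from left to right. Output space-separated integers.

Line 1: ['light', 'take', 'cheese'] (min_width=17, slack=4)
Line 2: ['string', 'angry', 'salty'] (min_width=18, slack=3)
Line 3: ['angry', 'tired', 'water'] (min_width=17, slack=4)
Line 4: ['stop', 'cat', 'moon', 'cat'] (min_width=17, slack=4)
Line 5: ['sound', 'milk', 'table'] (min_width=16, slack=5)
Line 6: ['orchestra', 'draw', 'a'] (min_width=16, slack=5)
Line 7: ['chemistry', 'water'] (min_width=15, slack=6)
Line 8: ['standard', 'I', 'in', 'address'] (min_width=21, slack=0)

Answer: 3 2 2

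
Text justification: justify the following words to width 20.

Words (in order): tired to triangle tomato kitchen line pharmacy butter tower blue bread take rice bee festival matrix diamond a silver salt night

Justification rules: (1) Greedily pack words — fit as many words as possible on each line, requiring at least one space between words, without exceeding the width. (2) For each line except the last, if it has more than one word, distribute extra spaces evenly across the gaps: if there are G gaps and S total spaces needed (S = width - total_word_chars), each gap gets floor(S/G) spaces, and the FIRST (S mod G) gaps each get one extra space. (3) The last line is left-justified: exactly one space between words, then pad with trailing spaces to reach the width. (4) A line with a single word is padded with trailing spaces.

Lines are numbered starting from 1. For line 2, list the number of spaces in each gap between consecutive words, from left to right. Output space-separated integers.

Answer: 2 1

Derivation:
Line 1: ['tired', 'to', 'triangle'] (min_width=17, slack=3)
Line 2: ['tomato', 'kitchen', 'line'] (min_width=19, slack=1)
Line 3: ['pharmacy', 'butter'] (min_width=15, slack=5)
Line 4: ['tower', 'blue', 'bread'] (min_width=16, slack=4)
Line 5: ['take', 'rice', 'bee'] (min_width=13, slack=7)
Line 6: ['festival', 'matrix'] (min_width=15, slack=5)
Line 7: ['diamond', 'a', 'silver'] (min_width=16, slack=4)
Line 8: ['salt', 'night'] (min_width=10, slack=10)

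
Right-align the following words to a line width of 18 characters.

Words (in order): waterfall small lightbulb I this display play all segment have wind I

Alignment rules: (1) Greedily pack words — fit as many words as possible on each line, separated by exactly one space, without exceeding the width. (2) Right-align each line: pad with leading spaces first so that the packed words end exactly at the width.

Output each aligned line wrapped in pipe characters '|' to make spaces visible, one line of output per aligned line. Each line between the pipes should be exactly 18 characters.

Line 1: ['waterfall', 'small'] (min_width=15, slack=3)
Line 2: ['lightbulb', 'I', 'this'] (min_width=16, slack=2)
Line 3: ['display', 'play', 'all'] (min_width=16, slack=2)
Line 4: ['segment', 'have', 'wind'] (min_width=17, slack=1)
Line 5: ['I'] (min_width=1, slack=17)

Answer: |   waterfall small|
|  lightbulb I this|
|  display play all|
| segment have wind|
|                 I|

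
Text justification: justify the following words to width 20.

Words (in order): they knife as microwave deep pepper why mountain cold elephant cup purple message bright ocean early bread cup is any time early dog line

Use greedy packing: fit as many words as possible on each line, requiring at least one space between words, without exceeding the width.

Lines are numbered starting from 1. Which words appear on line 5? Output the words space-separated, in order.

Line 1: ['they', 'knife', 'as'] (min_width=13, slack=7)
Line 2: ['microwave', 'deep'] (min_width=14, slack=6)
Line 3: ['pepper', 'why', 'mountain'] (min_width=19, slack=1)
Line 4: ['cold', 'elephant', 'cup'] (min_width=17, slack=3)
Line 5: ['purple', 'message'] (min_width=14, slack=6)
Line 6: ['bright', 'ocean', 'early'] (min_width=18, slack=2)
Line 7: ['bread', 'cup', 'is', 'any'] (min_width=16, slack=4)
Line 8: ['time', 'early', 'dog', 'line'] (min_width=19, slack=1)

Answer: purple message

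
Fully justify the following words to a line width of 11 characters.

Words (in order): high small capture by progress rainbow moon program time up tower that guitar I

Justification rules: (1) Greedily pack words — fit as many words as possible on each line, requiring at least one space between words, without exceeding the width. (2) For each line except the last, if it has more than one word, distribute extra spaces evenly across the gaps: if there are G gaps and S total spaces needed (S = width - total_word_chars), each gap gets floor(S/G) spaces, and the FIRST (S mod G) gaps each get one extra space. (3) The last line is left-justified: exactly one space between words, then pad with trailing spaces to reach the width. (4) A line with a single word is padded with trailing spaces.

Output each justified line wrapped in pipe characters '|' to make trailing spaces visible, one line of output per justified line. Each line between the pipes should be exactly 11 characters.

Line 1: ['high', 'small'] (min_width=10, slack=1)
Line 2: ['capture', 'by'] (min_width=10, slack=1)
Line 3: ['progress'] (min_width=8, slack=3)
Line 4: ['rainbow'] (min_width=7, slack=4)
Line 5: ['moon'] (min_width=4, slack=7)
Line 6: ['program'] (min_width=7, slack=4)
Line 7: ['time', 'up'] (min_width=7, slack=4)
Line 8: ['tower', 'that'] (min_width=10, slack=1)
Line 9: ['guitar', 'I'] (min_width=8, slack=3)

Answer: |high  small|
|capture  by|
|progress   |
|rainbow    |
|moon       |
|program    |
|time     up|
|tower  that|
|guitar I   |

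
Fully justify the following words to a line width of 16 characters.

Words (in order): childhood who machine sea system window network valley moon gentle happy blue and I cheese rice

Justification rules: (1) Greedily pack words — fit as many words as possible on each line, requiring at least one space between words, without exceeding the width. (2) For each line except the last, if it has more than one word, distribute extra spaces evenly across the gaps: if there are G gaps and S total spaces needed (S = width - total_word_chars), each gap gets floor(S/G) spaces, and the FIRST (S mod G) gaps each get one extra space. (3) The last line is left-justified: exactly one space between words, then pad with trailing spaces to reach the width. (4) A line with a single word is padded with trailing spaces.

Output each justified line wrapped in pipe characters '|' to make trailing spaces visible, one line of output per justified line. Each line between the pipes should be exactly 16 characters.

Line 1: ['childhood', 'who'] (min_width=13, slack=3)
Line 2: ['machine', 'sea'] (min_width=11, slack=5)
Line 3: ['system', 'window'] (min_width=13, slack=3)
Line 4: ['network', 'valley'] (min_width=14, slack=2)
Line 5: ['moon', 'gentle'] (min_width=11, slack=5)
Line 6: ['happy', 'blue', 'and', 'I'] (min_width=16, slack=0)
Line 7: ['cheese', 'rice'] (min_width=11, slack=5)

Answer: |childhood    who|
|machine      sea|
|system    window|
|network   valley|
|moon      gentle|
|happy blue and I|
|cheese rice     |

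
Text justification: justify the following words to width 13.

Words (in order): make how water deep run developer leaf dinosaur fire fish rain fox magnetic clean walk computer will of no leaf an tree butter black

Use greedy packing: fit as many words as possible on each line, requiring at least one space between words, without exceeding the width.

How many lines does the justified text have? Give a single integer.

Line 1: ['make', 'how'] (min_width=8, slack=5)
Line 2: ['water', 'deep'] (min_width=10, slack=3)
Line 3: ['run', 'developer'] (min_width=13, slack=0)
Line 4: ['leaf', 'dinosaur'] (min_width=13, slack=0)
Line 5: ['fire', 'fish'] (min_width=9, slack=4)
Line 6: ['rain', 'fox'] (min_width=8, slack=5)
Line 7: ['magnetic'] (min_width=8, slack=5)
Line 8: ['clean', 'walk'] (min_width=10, slack=3)
Line 9: ['computer', 'will'] (min_width=13, slack=0)
Line 10: ['of', 'no', 'leaf', 'an'] (min_width=13, slack=0)
Line 11: ['tree', 'butter'] (min_width=11, slack=2)
Line 12: ['black'] (min_width=5, slack=8)
Total lines: 12

Answer: 12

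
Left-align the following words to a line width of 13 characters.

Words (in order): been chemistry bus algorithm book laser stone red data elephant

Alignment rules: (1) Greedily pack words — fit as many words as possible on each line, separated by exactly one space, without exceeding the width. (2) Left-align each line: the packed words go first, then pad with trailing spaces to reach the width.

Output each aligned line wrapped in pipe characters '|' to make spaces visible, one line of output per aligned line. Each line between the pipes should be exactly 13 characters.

Answer: |been         |
|chemistry bus|
|algorithm    |
|book laser   |
|stone red    |
|data elephant|

Derivation:
Line 1: ['been'] (min_width=4, slack=9)
Line 2: ['chemistry', 'bus'] (min_width=13, slack=0)
Line 3: ['algorithm'] (min_width=9, slack=4)
Line 4: ['book', 'laser'] (min_width=10, slack=3)
Line 5: ['stone', 'red'] (min_width=9, slack=4)
Line 6: ['data', 'elephant'] (min_width=13, slack=0)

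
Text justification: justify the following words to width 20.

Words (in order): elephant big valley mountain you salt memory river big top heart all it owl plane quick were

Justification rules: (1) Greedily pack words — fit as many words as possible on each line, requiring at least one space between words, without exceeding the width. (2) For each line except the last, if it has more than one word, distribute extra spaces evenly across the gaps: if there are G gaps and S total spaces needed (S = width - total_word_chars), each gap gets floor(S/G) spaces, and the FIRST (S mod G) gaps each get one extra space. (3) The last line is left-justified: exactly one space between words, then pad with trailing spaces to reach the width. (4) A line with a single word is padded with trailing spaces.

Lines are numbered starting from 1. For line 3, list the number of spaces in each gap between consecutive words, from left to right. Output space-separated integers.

Answer: 1 1 1

Derivation:
Line 1: ['elephant', 'big', 'valley'] (min_width=19, slack=1)
Line 2: ['mountain', 'you', 'salt'] (min_width=17, slack=3)
Line 3: ['memory', 'river', 'big', 'top'] (min_width=20, slack=0)
Line 4: ['heart', 'all', 'it', 'owl'] (min_width=16, slack=4)
Line 5: ['plane', 'quick', 'were'] (min_width=16, slack=4)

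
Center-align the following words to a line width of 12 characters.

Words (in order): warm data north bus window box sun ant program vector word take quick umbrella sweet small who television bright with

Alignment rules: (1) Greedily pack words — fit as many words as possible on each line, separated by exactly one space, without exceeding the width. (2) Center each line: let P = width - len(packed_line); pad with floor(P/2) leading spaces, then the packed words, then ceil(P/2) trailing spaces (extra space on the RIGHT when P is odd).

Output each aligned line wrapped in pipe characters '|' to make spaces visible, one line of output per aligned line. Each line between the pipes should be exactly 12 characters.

Answer: | warm data  |
| north bus  |
| window box |
|  sun ant   |
|  program   |
|vector word |
| take quick |
|  umbrella  |
|sweet small |
|    who     |
| television |
|bright with |

Derivation:
Line 1: ['warm', 'data'] (min_width=9, slack=3)
Line 2: ['north', 'bus'] (min_width=9, slack=3)
Line 3: ['window', 'box'] (min_width=10, slack=2)
Line 4: ['sun', 'ant'] (min_width=7, slack=5)
Line 5: ['program'] (min_width=7, slack=5)
Line 6: ['vector', 'word'] (min_width=11, slack=1)
Line 7: ['take', 'quick'] (min_width=10, slack=2)
Line 8: ['umbrella'] (min_width=8, slack=4)
Line 9: ['sweet', 'small'] (min_width=11, slack=1)
Line 10: ['who'] (min_width=3, slack=9)
Line 11: ['television'] (min_width=10, slack=2)
Line 12: ['bright', 'with'] (min_width=11, slack=1)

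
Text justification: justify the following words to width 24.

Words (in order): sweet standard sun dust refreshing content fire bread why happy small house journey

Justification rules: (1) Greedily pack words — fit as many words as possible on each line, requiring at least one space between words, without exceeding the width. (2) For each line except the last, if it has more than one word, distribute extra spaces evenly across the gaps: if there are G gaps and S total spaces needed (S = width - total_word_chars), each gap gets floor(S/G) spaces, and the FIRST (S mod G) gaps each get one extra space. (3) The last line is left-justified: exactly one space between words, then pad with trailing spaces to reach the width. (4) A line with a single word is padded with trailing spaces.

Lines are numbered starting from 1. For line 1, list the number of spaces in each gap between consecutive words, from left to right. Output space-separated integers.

Answer: 2 1 1

Derivation:
Line 1: ['sweet', 'standard', 'sun', 'dust'] (min_width=23, slack=1)
Line 2: ['refreshing', 'content', 'fire'] (min_width=23, slack=1)
Line 3: ['bread', 'why', 'happy', 'small'] (min_width=21, slack=3)
Line 4: ['house', 'journey'] (min_width=13, slack=11)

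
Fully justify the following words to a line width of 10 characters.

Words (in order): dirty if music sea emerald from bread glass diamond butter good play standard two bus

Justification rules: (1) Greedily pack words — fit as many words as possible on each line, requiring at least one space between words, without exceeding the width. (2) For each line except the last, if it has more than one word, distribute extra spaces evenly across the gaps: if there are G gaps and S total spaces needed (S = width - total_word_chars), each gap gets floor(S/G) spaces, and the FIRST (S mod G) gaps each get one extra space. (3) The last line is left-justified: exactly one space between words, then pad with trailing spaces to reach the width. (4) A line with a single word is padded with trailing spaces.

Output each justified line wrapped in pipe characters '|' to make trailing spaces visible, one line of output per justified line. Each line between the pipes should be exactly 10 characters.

Line 1: ['dirty', 'if'] (min_width=8, slack=2)
Line 2: ['music', 'sea'] (min_width=9, slack=1)
Line 3: ['emerald'] (min_width=7, slack=3)
Line 4: ['from', 'bread'] (min_width=10, slack=0)
Line 5: ['glass'] (min_width=5, slack=5)
Line 6: ['diamond'] (min_width=7, slack=3)
Line 7: ['butter'] (min_width=6, slack=4)
Line 8: ['good', 'play'] (min_width=9, slack=1)
Line 9: ['standard'] (min_width=8, slack=2)
Line 10: ['two', 'bus'] (min_width=7, slack=3)

Answer: |dirty   if|
|music  sea|
|emerald   |
|from bread|
|glass     |
|diamond   |
|butter    |
|good  play|
|standard  |
|two bus   |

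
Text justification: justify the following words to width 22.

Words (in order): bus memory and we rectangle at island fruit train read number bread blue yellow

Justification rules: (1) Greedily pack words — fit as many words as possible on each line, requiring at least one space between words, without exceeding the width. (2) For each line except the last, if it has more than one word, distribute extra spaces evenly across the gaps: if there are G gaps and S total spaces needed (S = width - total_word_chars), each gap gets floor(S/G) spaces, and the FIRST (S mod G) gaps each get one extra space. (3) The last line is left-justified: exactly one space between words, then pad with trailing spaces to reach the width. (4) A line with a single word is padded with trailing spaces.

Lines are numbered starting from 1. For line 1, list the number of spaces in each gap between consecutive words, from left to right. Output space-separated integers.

Line 1: ['bus', 'memory', 'and', 'we'] (min_width=17, slack=5)
Line 2: ['rectangle', 'at', 'island'] (min_width=19, slack=3)
Line 3: ['fruit', 'train', 'read'] (min_width=16, slack=6)
Line 4: ['number', 'bread', 'blue'] (min_width=17, slack=5)
Line 5: ['yellow'] (min_width=6, slack=16)

Answer: 3 3 2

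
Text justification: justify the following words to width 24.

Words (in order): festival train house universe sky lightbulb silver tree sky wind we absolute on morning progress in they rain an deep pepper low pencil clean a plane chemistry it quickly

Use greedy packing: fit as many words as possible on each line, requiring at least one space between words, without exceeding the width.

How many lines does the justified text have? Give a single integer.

Line 1: ['festival', 'train', 'house'] (min_width=20, slack=4)
Line 2: ['universe', 'sky', 'lightbulb'] (min_width=22, slack=2)
Line 3: ['silver', 'tree', 'sky', 'wind', 'we'] (min_width=23, slack=1)
Line 4: ['absolute', 'on', 'morning'] (min_width=19, slack=5)
Line 5: ['progress', 'in', 'they', 'rain', 'an'] (min_width=24, slack=0)
Line 6: ['deep', 'pepper', 'low', 'pencil'] (min_width=22, slack=2)
Line 7: ['clean', 'a', 'plane', 'chemistry'] (min_width=23, slack=1)
Line 8: ['it', 'quickly'] (min_width=10, slack=14)
Total lines: 8

Answer: 8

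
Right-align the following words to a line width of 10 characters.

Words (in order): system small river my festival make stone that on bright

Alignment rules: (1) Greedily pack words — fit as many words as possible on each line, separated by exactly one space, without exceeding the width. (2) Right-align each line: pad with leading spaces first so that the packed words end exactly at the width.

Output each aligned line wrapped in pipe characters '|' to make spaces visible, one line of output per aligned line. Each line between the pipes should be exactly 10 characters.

Line 1: ['system'] (min_width=6, slack=4)
Line 2: ['small'] (min_width=5, slack=5)
Line 3: ['river', 'my'] (min_width=8, slack=2)
Line 4: ['festival'] (min_width=8, slack=2)
Line 5: ['make', 'stone'] (min_width=10, slack=0)
Line 6: ['that', 'on'] (min_width=7, slack=3)
Line 7: ['bright'] (min_width=6, slack=4)

Answer: |    system|
|     small|
|  river my|
|  festival|
|make stone|
|   that on|
|    bright|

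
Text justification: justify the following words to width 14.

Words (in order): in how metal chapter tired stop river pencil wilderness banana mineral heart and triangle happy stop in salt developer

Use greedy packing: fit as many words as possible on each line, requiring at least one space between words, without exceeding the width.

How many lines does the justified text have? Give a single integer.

Line 1: ['in', 'how', 'metal'] (min_width=12, slack=2)
Line 2: ['chapter', 'tired'] (min_width=13, slack=1)
Line 3: ['stop', 'river'] (min_width=10, slack=4)
Line 4: ['pencil'] (min_width=6, slack=8)
Line 5: ['wilderness'] (min_width=10, slack=4)
Line 6: ['banana', 'mineral'] (min_width=14, slack=0)
Line 7: ['heart', 'and'] (min_width=9, slack=5)
Line 8: ['triangle', 'happy'] (min_width=14, slack=0)
Line 9: ['stop', 'in', 'salt'] (min_width=12, slack=2)
Line 10: ['developer'] (min_width=9, slack=5)
Total lines: 10

Answer: 10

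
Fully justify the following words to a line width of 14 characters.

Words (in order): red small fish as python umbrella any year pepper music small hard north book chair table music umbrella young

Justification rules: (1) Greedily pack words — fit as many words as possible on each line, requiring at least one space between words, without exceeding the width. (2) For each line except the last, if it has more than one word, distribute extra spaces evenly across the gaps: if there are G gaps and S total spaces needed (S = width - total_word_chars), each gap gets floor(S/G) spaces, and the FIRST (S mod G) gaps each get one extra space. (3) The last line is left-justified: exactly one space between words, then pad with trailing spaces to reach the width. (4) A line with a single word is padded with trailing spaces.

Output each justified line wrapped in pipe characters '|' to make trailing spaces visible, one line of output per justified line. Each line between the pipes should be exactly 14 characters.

Line 1: ['red', 'small', 'fish'] (min_width=14, slack=0)
Line 2: ['as', 'python'] (min_width=9, slack=5)
Line 3: ['umbrella', 'any'] (min_width=12, slack=2)
Line 4: ['year', 'pepper'] (min_width=11, slack=3)
Line 5: ['music', 'small'] (min_width=11, slack=3)
Line 6: ['hard', 'north'] (min_width=10, slack=4)
Line 7: ['book', 'chair'] (min_width=10, slack=4)
Line 8: ['table', 'music'] (min_width=11, slack=3)
Line 9: ['umbrella', 'young'] (min_width=14, slack=0)

Answer: |red small fish|
|as      python|
|umbrella   any|
|year    pepper|
|music    small|
|hard     north|
|book     chair|
|table    music|
|umbrella young|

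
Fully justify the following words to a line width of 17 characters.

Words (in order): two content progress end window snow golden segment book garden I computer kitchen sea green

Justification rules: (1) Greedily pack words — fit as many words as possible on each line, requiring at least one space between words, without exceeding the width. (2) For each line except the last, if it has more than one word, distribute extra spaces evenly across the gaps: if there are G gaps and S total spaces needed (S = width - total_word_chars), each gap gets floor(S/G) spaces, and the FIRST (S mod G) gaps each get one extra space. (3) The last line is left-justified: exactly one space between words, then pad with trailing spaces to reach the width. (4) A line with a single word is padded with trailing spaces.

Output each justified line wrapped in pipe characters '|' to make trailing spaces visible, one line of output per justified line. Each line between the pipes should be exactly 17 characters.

Line 1: ['two', 'content'] (min_width=11, slack=6)
Line 2: ['progress', 'end'] (min_width=12, slack=5)
Line 3: ['window', 'snow'] (min_width=11, slack=6)
Line 4: ['golden', 'segment'] (min_width=14, slack=3)
Line 5: ['book', 'garden', 'I'] (min_width=13, slack=4)
Line 6: ['computer', 'kitchen'] (min_width=16, slack=1)
Line 7: ['sea', 'green'] (min_width=9, slack=8)

Answer: |two       content|
|progress      end|
|window       snow|
|golden    segment|
|book   garden   I|
|computer  kitchen|
|sea green        |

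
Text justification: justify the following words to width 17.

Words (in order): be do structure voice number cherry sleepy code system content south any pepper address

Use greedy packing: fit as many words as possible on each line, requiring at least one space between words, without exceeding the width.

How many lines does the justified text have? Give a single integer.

Answer: 6

Derivation:
Line 1: ['be', 'do', 'structure'] (min_width=15, slack=2)
Line 2: ['voice', 'number'] (min_width=12, slack=5)
Line 3: ['cherry', 'sleepy'] (min_width=13, slack=4)
Line 4: ['code', 'system'] (min_width=11, slack=6)
Line 5: ['content', 'south', 'any'] (min_width=17, slack=0)
Line 6: ['pepper', 'address'] (min_width=14, slack=3)
Total lines: 6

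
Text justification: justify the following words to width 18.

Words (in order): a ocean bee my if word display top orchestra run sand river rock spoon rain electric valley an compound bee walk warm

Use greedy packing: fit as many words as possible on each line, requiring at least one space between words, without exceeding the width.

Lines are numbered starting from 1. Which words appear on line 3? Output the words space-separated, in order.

Line 1: ['a', 'ocean', 'bee', 'my', 'if'] (min_width=17, slack=1)
Line 2: ['word', 'display', 'top'] (min_width=16, slack=2)
Line 3: ['orchestra', 'run', 'sand'] (min_width=18, slack=0)
Line 4: ['river', 'rock', 'spoon'] (min_width=16, slack=2)
Line 5: ['rain', 'electric'] (min_width=13, slack=5)
Line 6: ['valley', 'an', 'compound'] (min_width=18, slack=0)
Line 7: ['bee', 'walk', 'warm'] (min_width=13, slack=5)

Answer: orchestra run sand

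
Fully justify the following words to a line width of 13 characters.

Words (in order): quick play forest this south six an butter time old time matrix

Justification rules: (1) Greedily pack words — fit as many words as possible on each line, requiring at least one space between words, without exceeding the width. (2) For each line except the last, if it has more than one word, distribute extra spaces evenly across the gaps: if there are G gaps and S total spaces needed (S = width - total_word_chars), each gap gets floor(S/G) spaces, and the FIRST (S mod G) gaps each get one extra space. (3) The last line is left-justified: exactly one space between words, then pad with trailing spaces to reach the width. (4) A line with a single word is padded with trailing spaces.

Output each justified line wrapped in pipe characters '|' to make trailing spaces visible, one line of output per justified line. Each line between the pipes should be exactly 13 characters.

Line 1: ['quick', 'play'] (min_width=10, slack=3)
Line 2: ['forest', 'this'] (min_width=11, slack=2)
Line 3: ['south', 'six', 'an'] (min_width=12, slack=1)
Line 4: ['butter', 'time'] (min_width=11, slack=2)
Line 5: ['old', 'time'] (min_width=8, slack=5)
Line 6: ['matrix'] (min_width=6, slack=7)

Answer: |quick    play|
|forest   this|
|south  six an|
|butter   time|
|old      time|
|matrix       |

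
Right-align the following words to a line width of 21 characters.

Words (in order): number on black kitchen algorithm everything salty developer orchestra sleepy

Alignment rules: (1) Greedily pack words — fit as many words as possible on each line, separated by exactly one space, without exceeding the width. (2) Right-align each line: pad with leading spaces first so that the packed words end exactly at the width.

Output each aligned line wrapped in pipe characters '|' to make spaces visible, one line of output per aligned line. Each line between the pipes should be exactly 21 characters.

Line 1: ['number', 'on', 'black'] (min_width=15, slack=6)
Line 2: ['kitchen', 'algorithm'] (min_width=17, slack=4)
Line 3: ['everything', 'salty'] (min_width=16, slack=5)
Line 4: ['developer', 'orchestra'] (min_width=19, slack=2)
Line 5: ['sleepy'] (min_width=6, slack=15)

Answer: |      number on black|
|    kitchen algorithm|
|     everything salty|
|  developer orchestra|
|               sleepy|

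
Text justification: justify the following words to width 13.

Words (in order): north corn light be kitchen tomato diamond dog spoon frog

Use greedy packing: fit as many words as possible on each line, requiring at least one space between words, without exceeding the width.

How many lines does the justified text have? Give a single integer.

Answer: 6

Derivation:
Line 1: ['north', 'corn'] (min_width=10, slack=3)
Line 2: ['light', 'be'] (min_width=8, slack=5)
Line 3: ['kitchen'] (min_width=7, slack=6)
Line 4: ['tomato'] (min_width=6, slack=7)
Line 5: ['diamond', 'dog'] (min_width=11, slack=2)
Line 6: ['spoon', 'frog'] (min_width=10, slack=3)
Total lines: 6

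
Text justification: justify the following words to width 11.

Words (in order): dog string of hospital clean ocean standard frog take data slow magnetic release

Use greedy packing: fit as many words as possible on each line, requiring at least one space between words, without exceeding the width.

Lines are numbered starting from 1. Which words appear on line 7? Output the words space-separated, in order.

Answer: magnetic

Derivation:
Line 1: ['dog', 'string'] (min_width=10, slack=1)
Line 2: ['of', 'hospital'] (min_width=11, slack=0)
Line 3: ['clean', 'ocean'] (min_width=11, slack=0)
Line 4: ['standard'] (min_width=8, slack=3)
Line 5: ['frog', 'take'] (min_width=9, slack=2)
Line 6: ['data', 'slow'] (min_width=9, slack=2)
Line 7: ['magnetic'] (min_width=8, slack=3)
Line 8: ['release'] (min_width=7, slack=4)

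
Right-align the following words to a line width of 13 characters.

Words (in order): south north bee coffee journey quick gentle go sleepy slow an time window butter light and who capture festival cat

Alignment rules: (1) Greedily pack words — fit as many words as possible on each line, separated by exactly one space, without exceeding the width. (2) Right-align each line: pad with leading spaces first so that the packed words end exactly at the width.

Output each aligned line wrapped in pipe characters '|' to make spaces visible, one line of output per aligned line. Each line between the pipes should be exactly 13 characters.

Answer: |  south north|
|   bee coffee|
|journey quick|
|    gentle go|
|  sleepy slow|
|      an time|
|window butter|
|light and who|
|      capture|
| festival cat|

Derivation:
Line 1: ['south', 'north'] (min_width=11, slack=2)
Line 2: ['bee', 'coffee'] (min_width=10, slack=3)
Line 3: ['journey', 'quick'] (min_width=13, slack=0)
Line 4: ['gentle', 'go'] (min_width=9, slack=4)
Line 5: ['sleepy', 'slow'] (min_width=11, slack=2)
Line 6: ['an', 'time'] (min_width=7, slack=6)
Line 7: ['window', 'butter'] (min_width=13, slack=0)
Line 8: ['light', 'and', 'who'] (min_width=13, slack=0)
Line 9: ['capture'] (min_width=7, slack=6)
Line 10: ['festival', 'cat'] (min_width=12, slack=1)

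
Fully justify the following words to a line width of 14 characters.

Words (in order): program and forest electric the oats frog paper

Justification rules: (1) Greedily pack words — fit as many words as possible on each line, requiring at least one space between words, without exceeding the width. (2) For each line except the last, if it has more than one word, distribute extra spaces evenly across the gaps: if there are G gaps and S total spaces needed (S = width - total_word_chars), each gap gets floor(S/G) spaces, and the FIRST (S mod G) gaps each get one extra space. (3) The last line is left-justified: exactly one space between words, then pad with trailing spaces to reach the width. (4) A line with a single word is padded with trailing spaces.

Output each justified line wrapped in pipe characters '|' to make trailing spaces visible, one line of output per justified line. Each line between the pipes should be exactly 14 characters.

Answer: |program    and|
|forest        |
|electric   the|
|oats      frog|
|paper         |

Derivation:
Line 1: ['program', 'and'] (min_width=11, slack=3)
Line 2: ['forest'] (min_width=6, slack=8)
Line 3: ['electric', 'the'] (min_width=12, slack=2)
Line 4: ['oats', 'frog'] (min_width=9, slack=5)
Line 5: ['paper'] (min_width=5, slack=9)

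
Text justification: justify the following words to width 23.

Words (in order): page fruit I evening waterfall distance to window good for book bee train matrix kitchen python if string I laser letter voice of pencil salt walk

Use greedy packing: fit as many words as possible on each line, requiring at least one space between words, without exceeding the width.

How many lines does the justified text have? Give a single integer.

Answer: 8

Derivation:
Line 1: ['page', 'fruit', 'I', 'evening'] (min_width=20, slack=3)
Line 2: ['waterfall', 'distance', 'to'] (min_width=21, slack=2)
Line 3: ['window', 'good', 'for', 'book'] (min_width=20, slack=3)
Line 4: ['bee', 'train', 'matrix'] (min_width=16, slack=7)
Line 5: ['kitchen', 'python', 'if'] (min_width=17, slack=6)
Line 6: ['string', 'I', 'laser', 'letter'] (min_width=21, slack=2)
Line 7: ['voice', 'of', 'pencil', 'salt'] (min_width=20, slack=3)
Line 8: ['walk'] (min_width=4, slack=19)
Total lines: 8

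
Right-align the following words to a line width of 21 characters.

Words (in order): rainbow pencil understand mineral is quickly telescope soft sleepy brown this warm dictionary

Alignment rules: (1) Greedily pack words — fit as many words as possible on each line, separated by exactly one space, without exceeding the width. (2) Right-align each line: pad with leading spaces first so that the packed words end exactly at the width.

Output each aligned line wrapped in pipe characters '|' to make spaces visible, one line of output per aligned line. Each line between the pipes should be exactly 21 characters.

Answer: |       rainbow pencil|
|understand mineral is|
|    quickly telescope|
|    soft sleepy brown|
| this warm dictionary|

Derivation:
Line 1: ['rainbow', 'pencil'] (min_width=14, slack=7)
Line 2: ['understand', 'mineral', 'is'] (min_width=21, slack=0)
Line 3: ['quickly', 'telescope'] (min_width=17, slack=4)
Line 4: ['soft', 'sleepy', 'brown'] (min_width=17, slack=4)
Line 5: ['this', 'warm', 'dictionary'] (min_width=20, slack=1)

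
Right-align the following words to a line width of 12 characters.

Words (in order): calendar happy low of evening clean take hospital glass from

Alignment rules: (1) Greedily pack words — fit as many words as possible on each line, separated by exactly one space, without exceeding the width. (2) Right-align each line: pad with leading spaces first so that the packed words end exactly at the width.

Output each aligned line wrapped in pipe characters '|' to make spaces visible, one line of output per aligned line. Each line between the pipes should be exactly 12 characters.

Answer: |    calendar|
|happy low of|
|     evening|
|  clean take|
|    hospital|
|  glass from|

Derivation:
Line 1: ['calendar'] (min_width=8, slack=4)
Line 2: ['happy', 'low', 'of'] (min_width=12, slack=0)
Line 3: ['evening'] (min_width=7, slack=5)
Line 4: ['clean', 'take'] (min_width=10, slack=2)
Line 5: ['hospital'] (min_width=8, slack=4)
Line 6: ['glass', 'from'] (min_width=10, slack=2)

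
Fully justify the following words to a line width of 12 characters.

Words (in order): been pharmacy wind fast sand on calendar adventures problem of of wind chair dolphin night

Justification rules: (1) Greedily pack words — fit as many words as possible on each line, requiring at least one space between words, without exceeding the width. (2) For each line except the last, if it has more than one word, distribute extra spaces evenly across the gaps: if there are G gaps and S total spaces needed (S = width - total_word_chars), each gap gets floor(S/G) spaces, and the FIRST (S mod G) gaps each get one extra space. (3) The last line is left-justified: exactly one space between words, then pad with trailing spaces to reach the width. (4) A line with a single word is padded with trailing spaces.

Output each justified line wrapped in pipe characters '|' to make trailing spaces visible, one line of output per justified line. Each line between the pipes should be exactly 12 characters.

Answer: |been        |
|pharmacy    |
|wind    fast|
|sand      on|
|calendar    |
|adventures  |
|problem   of|
|of      wind|
|chair       |
|dolphin     |
|night       |

Derivation:
Line 1: ['been'] (min_width=4, slack=8)
Line 2: ['pharmacy'] (min_width=8, slack=4)
Line 3: ['wind', 'fast'] (min_width=9, slack=3)
Line 4: ['sand', 'on'] (min_width=7, slack=5)
Line 5: ['calendar'] (min_width=8, slack=4)
Line 6: ['adventures'] (min_width=10, slack=2)
Line 7: ['problem', 'of'] (min_width=10, slack=2)
Line 8: ['of', 'wind'] (min_width=7, slack=5)
Line 9: ['chair'] (min_width=5, slack=7)
Line 10: ['dolphin'] (min_width=7, slack=5)
Line 11: ['night'] (min_width=5, slack=7)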